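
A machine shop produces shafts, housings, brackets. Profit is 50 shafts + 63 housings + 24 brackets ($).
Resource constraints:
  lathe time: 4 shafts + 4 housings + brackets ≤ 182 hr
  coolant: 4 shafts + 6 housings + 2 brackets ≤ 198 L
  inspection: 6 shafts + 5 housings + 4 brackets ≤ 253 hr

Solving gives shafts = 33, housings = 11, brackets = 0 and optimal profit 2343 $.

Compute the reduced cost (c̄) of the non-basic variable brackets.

-4

Binding: coolant and inspection. Non-binding: lathe time (6 unused).
By complementary slackness, y = 0 for the non-binding constraint.
The binding rows give the dual system: 4·y_coolant + 6·y_inspection = 50 and 6·y_coolant + 5·y_inspection = 63.
This yields shadow prices y_coolant = 8, y_inspection = 3.
Reduced cost of brackets: c₃ − yᵀa₃ = 24 − (8·2 + 3·4) = 24 − 28 = -4.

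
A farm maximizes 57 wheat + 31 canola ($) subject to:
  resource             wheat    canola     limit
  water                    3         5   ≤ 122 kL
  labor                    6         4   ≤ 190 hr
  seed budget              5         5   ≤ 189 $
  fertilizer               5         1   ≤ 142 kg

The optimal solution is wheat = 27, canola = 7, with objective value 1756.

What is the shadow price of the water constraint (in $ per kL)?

0

Check each constraint at x*: water 116/122 (slack 6); labor 190/190 (tight); seed budget 170/189 (slack 19); fertilizer 142/142 (tight).
By complementary slackness, y = 0 for the non-binding constraints.
The binding rows give the dual system: 6·y_labor + 5·y_fertilizer = 57 and 4·y_labor + 1·y_fertilizer = 31.
This yields shadow prices y_labor = 7, y_fertilizer = 3.
Shadow price of water = 0.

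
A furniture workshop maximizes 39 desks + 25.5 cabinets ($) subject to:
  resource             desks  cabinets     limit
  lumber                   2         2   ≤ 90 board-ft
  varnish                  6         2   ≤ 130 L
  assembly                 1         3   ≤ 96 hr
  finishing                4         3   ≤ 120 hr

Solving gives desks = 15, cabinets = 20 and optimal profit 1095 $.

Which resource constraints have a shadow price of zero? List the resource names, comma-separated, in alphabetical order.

lumber: 70/90 (slack 20)
varnish: 130/130 (binding)
assembly: 75/96 (slack 21)
finishing: 120/120 (binding)
By complementary slackness, a constraint with positive slack has shadow price 0 → assembly, lumber.

assembly, lumber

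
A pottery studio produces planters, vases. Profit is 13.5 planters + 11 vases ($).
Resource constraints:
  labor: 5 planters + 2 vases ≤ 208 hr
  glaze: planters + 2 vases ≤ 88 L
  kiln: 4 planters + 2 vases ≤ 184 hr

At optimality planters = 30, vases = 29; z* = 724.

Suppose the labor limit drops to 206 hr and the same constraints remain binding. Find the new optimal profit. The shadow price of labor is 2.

720

Δb = -2, so new z* = 724 + (2)·(-2) = 724 − 4 = 720.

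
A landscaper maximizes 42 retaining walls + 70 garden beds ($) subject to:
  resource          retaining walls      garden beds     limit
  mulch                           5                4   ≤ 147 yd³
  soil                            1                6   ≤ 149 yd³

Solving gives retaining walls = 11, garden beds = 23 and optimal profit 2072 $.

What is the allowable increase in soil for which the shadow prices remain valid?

Binding constraints: mulch, soil. The basis is B = [[5,4],[1,6]] with det 26.
Per unit increase in soil, x* moves by d = (-0.1538, 0.1923).
The basis stays optimal until retaining walls reaches 0; allowable increase = 71.5 yd³.

71.5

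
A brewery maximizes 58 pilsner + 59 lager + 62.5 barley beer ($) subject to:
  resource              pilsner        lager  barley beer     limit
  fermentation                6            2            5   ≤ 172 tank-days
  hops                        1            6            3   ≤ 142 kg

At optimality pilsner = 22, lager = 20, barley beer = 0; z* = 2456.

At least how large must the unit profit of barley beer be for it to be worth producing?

Both fermentation and hops are binding at x*.
From A_Bᵀ y = c: 6·y_fermentation + 1·y_hops = 58; 2·y_fermentation + 6·y_hops = 59.
This yields shadow prices y_fermentation = 8.5, y_hops = 7.
barley beer enters the basis when its profit ≥ yᵀa₃ = 8.5·5 + 7·3 = 63.5.

63.5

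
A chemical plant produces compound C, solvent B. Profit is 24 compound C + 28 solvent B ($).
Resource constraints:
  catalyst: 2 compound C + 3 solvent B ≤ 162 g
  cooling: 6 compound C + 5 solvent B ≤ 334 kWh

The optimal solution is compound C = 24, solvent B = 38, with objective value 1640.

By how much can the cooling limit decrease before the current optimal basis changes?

64

Binding constraints: catalyst, cooling. The basis is B = [[2,3],[6,5]] with det -8.
Per unit decrease in cooling, x* moves by d = (-0.375, 0.25).
The basis stays optimal until compound C reaches 0; allowable decrease = 64 kWh.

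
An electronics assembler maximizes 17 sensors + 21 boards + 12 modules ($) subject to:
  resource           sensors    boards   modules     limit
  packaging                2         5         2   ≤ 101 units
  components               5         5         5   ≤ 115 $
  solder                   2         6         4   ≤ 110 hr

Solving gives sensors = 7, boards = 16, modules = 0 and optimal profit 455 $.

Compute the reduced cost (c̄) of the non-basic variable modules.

-7

Binding: components and solder. Non-binding: packaging (7 unused).
Slack constraints have shadow price 0 (complementary slackness).
From A_Bᵀ y = c: 5·y_components + 2·y_solder = 17; 5·y_components + 6·y_solder = 21.
This yields shadow prices y_components = 3, y_solder = 1.
Reduced cost of modules: c₃ − yᵀa₃ = 12 − (3·5 + 1·4) = 12 − 19 = -7.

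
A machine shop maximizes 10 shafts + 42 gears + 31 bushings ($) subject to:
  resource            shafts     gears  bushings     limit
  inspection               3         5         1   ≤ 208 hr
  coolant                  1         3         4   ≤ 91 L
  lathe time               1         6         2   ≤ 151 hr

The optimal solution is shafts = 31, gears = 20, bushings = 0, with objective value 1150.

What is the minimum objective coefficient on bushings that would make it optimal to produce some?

At the optimum: inspection uses 193 of 208 (slack = 15); coolant uses 91 of 91 (binding); lathe time uses 151 of 151 (binding).
Since inspection is not tight, its dual is 0.
Dual feasibility on the basic columns requires 1·y_coolant + 1·y_lathe time = 10, 3·y_coolant + 6·y_lathe time = 42.
Solving: y_coolant = 6, y_lathe time = 4.
bushings enters the basis when its profit ≥ yᵀa₃ = 6·4 + 4·2 = 32.

32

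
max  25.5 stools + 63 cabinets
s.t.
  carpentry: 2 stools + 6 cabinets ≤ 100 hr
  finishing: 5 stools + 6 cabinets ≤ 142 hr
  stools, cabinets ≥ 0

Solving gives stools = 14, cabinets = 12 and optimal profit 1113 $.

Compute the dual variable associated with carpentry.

9

At the optimum: carpentry uses 100 of 100 (binding); finishing uses 142 of 142 (binding).
Dual feasibility on the basic columns requires 2·y_carpentry + 5·y_finishing = 25.5, 6·y_carpentry + 6·y_finishing = 63.
This yields shadow prices y_carpentry = 9, y_finishing = 1.5.
Shadow price of carpentry = 9.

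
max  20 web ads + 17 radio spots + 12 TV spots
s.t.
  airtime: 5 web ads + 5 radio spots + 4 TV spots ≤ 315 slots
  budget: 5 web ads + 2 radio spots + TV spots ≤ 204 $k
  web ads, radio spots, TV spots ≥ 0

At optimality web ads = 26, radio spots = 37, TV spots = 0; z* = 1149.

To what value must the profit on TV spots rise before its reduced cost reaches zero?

13

At the optimum: airtime uses 315 of 315 (binding); budget uses 204 of 204 (binding).
Dual feasibility on the basic columns requires 5·y_airtime + 5·y_budget = 20, 5·y_airtime + 2·y_budget = 17.
This yields shadow prices y_airtime = 3, y_budget = 1.
TV spots enters the basis when its profit ≥ yᵀa₃ = 3·4 + 1·1 = 13.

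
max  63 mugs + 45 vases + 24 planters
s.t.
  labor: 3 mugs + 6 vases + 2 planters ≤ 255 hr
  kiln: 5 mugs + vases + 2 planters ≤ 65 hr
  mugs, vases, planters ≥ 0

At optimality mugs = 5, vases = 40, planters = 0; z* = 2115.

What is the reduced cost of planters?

-6

At the optimum: labor uses 255 of 255 (binding); kiln uses 65 of 65 (binding).
Dual feasibility on the basic columns requires 3·y_labor + 5·y_kiln = 63, 6·y_labor + 1·y_kiln = 45.
This yields shadow prices y_labor = 6, y_kiln = 9.
Reduced cost of planters: c₃ − yᵀa₃ = 24 − (6·2 + 9·2) = 24 − 30 = -6.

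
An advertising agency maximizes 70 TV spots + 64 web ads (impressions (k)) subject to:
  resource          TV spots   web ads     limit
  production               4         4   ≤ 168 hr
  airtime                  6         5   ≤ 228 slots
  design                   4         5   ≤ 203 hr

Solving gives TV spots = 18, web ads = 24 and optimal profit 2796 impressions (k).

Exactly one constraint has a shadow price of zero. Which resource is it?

design

production: 168/168 (binding)
airtime: 228/228 (binding)
design: 192/203 (slack 11)
By complementary slackness, a constraint with positive slack has shadow price 0 → design.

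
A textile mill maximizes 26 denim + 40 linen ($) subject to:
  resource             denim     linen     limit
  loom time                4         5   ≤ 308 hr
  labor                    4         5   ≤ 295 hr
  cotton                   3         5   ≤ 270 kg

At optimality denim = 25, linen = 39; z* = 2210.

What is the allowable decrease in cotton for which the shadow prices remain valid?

48.75

Binding constraints: labor, cotton. The basis is B = [[4,5],[3,5]] with det 5.
Per unit decrease in cotton, x* moves by d = (1, -0.8).
The basis stays optimal until linen reaches 0; allowable decrease = 48.75 kg.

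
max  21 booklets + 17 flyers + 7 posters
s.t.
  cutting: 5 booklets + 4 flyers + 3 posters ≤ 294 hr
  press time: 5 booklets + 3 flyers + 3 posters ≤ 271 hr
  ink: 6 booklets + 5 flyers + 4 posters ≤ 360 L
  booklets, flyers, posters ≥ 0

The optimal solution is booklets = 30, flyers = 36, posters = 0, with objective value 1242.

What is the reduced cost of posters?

Check each constraint at x*: cutting 294/294 (tight); press time 258/271 (slack 13); ink 360/360 (tight).
Slack constraints have shadow price 0 (complementary slackness).
The binding rows give the dual system: 5·y_cutting + 6·y_ink = 21 and 4·y_cutting + 5·y_ink = 17.
Solving: y_cutting = 3, y_ink = 1.
Reduced cost of posters: c₃ − yᵀa₃ = 7 − (3·3 + 1·4) = 7 − 13 = -6.

-6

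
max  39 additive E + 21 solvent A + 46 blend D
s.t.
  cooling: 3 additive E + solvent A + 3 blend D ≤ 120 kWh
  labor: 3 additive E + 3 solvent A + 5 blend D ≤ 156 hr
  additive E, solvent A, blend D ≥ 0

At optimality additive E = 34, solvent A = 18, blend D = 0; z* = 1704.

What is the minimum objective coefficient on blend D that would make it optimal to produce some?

At the optimum: cooling uses 120 of 120 (binding); labor uses 156 of 156 (binding).
The binding rows give the dual system: 3·y_cooling + 3·y_labor = 39 and 1·y_cooling + 3·y_labor = 21.
→ y_cooling = 9 and y_labor = 4.
blend D enters the basis when its profit ≥ yᵀa₃ = 9·3 + 4·5 = 47.

47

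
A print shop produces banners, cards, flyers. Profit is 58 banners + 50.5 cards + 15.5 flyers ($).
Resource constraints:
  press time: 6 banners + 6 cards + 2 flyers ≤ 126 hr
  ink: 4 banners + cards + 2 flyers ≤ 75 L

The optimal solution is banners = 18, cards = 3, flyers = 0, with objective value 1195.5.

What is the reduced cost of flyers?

-5.5

Check each constraint at x*: press time 126/126 (tight); ink 75/75 (tight).
Dual feasibility on the basic columns requires 6·y_press time + 4·y_ink = 58, 6·y_press time + 1·y_ink = 50.5.
Solving: y_press time = 8, y_ink = 2.5.
Reduced cost of flyers: c₃ − yᵀa₃ = 15.5 − (8·2 + 2.5·2) = 15.5 − 21 = -5.5.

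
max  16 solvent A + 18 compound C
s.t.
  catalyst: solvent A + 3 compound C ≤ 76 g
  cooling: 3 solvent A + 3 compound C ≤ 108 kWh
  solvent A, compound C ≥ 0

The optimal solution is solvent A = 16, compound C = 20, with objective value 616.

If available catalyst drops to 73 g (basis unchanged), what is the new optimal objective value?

At the optimum: catalyst uses 76 of 76 (binding); cooling uses 108 of 108 (binding).
Dual feasibility on the basic columns requires 1·y_catalyst + 3·y_cooling = 16, 3·y_catalyst + 3·y_cooling = 18.
This yields shadow prices y_catalyst = 1, y_cooling = 5.
Δz = y_catalyst·Δb = 1 × (-3) = -3, so new z* = 616 − 3 = 613.

613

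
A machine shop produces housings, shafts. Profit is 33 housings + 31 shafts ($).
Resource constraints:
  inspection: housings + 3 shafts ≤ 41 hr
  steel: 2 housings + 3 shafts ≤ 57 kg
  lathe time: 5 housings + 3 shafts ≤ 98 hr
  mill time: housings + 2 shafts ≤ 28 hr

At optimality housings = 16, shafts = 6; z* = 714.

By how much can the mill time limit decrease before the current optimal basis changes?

8.4

Binding constraints: lathe time, mill time. The basis is B = [[5,3],[1,2]] with det 7.
Per unit decrease in mill time, x* moves by d = (0.4286, -0.7143).
The basis stays optimal until shafts reaches 0; allowable decrease = 8.4 hr.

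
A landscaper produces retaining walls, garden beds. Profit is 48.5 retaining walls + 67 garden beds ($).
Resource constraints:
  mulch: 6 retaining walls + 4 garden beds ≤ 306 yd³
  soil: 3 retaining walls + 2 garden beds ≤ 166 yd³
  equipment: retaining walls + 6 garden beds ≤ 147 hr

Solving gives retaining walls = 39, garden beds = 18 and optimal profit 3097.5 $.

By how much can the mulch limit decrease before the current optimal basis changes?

208

Binding constraints: mulch, equipment. The basis is B = [[6,4],[1,6]] with det 32.
Per unit decrease in mulch, x* moves by d = (-0.1875, 0.03125).
The basis stays optimal until retaining walls reaches 0; allowable decrease = 208 yd³.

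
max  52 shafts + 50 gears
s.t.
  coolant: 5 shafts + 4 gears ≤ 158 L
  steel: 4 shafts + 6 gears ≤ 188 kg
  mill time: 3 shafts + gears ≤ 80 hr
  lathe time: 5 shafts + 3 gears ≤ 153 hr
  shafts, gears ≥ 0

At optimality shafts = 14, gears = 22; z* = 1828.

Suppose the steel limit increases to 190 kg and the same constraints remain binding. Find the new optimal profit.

At the optimum: coolant uses 158 of 158 (binding); steel uses 188 of 188 (binding); mill time uses 64 of 80 (slack = 16); lathe time uses 136 of 153 (slack = 17).
Slack constraints have shadow price 0 (complementary slackness).
From A_Bᵀ y = c: 5·y_coolant + 4·y_steel = 52; 4·y_coolant + 6·y_steel = 50.
→ y_coolant = 8 and y_steel = 3.
Δz = y_steel·Δb = 3 × (2) = 6, so new z* = 1828 + 6 = 1834.

1834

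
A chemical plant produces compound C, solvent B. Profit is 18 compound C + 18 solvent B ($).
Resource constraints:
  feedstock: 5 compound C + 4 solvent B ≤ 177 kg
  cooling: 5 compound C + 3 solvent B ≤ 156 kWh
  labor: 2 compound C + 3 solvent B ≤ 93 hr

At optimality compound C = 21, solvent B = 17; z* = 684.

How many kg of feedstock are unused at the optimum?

feedstock used = 5·21 + 4·17 = 173; slack = 177 − 173 = 4.

4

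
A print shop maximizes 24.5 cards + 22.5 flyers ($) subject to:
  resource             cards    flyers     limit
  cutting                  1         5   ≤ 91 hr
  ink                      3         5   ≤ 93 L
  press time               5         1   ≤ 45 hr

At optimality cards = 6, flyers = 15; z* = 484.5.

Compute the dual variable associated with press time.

2.5

Binding: ink and press time. Non-binding: cutting (10 unused).
Slack constraints have shadow price 0 (complementary slackness).
Dual feasibility on the basic columns requires 3·y_ink + 5·y_press time = 24.5, 5·y_ink + 1·y_press time = 22.5.
Solving: y_ink = 4, y_press time = 2.5.
Shadow price of press time = 2.5.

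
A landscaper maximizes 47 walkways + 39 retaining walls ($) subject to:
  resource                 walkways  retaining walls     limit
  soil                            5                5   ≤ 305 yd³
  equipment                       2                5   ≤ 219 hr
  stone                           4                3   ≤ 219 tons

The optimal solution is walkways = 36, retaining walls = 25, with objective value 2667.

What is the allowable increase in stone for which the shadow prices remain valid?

Binding constraints: soil, stone. The basis is B = [[5,5],[4,3]] with det -5.
Per unit increase in stone, x* moves by d = (1, -1).
The basis stays optimal until retaining walls reaches 0; allowable increase = 25 tons.

25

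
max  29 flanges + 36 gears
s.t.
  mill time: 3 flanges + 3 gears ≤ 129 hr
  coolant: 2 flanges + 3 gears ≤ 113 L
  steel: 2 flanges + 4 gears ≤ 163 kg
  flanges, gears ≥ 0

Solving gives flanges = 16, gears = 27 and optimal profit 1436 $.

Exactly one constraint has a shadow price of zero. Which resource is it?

steel

mill time: 129/129 (binding)
coolant: 113/113 (binding)
steel: 140/163 (slack 23)
By complementary slackness, a constraint with positive slack has shadow price 0 → steel.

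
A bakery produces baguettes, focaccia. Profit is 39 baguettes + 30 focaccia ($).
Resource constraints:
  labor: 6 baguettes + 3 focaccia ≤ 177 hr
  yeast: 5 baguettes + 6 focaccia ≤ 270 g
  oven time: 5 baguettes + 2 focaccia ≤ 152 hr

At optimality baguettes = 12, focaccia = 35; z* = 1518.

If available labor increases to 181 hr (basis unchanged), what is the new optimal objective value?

1534

At the optimum: labor uses 177 of 177 (binding); yeast uses 270 of 270 (binding); oven time uses 130 of 152 (slack = 22).
Since oven time is not tight, its dual is 0.
The binding rows give the dual system: 6·y_labor + 5·y_yeast = 39 and 3·y_labor + 6·y_yeast = 30.
This yields shadow prices y_labor = 4, y_yeast = 3.
Δz = y_labor·Δb = 4 × (4) = 16, so new z* = 1518 + 16 = 1534.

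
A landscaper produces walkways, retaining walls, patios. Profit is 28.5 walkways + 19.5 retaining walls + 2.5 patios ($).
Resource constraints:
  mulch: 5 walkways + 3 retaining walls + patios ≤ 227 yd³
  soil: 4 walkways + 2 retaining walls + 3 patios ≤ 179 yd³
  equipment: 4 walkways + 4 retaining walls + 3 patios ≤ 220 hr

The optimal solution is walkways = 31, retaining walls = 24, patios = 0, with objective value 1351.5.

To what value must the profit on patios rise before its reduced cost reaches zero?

Binding: mulch and equipment. Non-binding: soil (7 unused).
Since soil is not tight, its dual is 0.
Dual feasibility on the basic columns requires 5·y_mulch + 4·y_equipment = 28.5, 3·y_mulch + 4·y_equipment = 19.5.
→ y_mulch = 4.5 and y_equipment = 1.5.
patios enters the basis when its profit ≥ yᵀa₃ = 4.5·1 + 1.5·3 = 9.

9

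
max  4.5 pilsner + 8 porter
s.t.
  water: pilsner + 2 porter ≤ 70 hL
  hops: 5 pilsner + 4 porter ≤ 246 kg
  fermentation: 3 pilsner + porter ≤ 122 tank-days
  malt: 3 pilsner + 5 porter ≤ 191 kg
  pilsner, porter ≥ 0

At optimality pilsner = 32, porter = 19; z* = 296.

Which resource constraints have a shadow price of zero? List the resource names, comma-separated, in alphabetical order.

water: 70/70 (binding)
hops: 236/246 (slack 10)
fermentation: 115/122 (slack 7)
malt: 191/191 (binding)
By complementary slackness, a constraint with positive slack has shadow price 0 → fermentation, hops.

fermentation, hops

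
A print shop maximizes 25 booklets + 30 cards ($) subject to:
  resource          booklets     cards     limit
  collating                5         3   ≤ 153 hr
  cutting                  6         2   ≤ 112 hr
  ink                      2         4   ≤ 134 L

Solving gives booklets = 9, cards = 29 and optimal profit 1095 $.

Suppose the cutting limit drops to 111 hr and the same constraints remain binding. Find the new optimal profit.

1093

At the optimum: collating uses 132 of 153 (slack = 21); cutting uses 112 of 112 (binding); ink uses 134 of 134 (binding).
Slack constraints have shadow price 0 (complementary slackness).
Dual feasibility on the basic columns requires 6·y_cutting + 2·y_ink = 25, 2·y_cutting + 4·y_ink = 30.
This yields shadow prices y_cutting = 2, y_ink = 6.5.
Δz = y_cutting·Δb = 2 × (-1) = -2, so new z* = 1095 − 2 = 1093.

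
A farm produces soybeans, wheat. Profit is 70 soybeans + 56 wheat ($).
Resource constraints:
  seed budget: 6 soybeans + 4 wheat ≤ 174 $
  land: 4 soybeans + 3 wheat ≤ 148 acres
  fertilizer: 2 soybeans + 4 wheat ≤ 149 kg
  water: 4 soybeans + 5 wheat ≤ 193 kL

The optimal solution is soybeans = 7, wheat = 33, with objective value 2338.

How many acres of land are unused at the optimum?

21

land used = 4·7 + 3·33 = 127; slack = 148 − 127 = 21.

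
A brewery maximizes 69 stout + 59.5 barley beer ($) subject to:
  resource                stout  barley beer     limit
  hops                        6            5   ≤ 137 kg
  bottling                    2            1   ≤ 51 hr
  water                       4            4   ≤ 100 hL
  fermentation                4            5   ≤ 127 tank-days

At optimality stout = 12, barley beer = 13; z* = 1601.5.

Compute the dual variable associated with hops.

9.5

At the optimum: hops uses 137 of 137 (binding); bottling uses 37 of 51 (slack = 14); water uses 100 of 100 (binding); fermentation uses 113 of 127 (slack = 14).
Slack constraints have shadow price 0 (complementary slackness).
Dual feasibility on the basic columns requires 6·y_hops + 4·y_water = 69, 5·y_hops + 4·y_water = 59.5.
Solving: y_hops = 9.5, y_water = 3.
Shadow price of hops = 9.5.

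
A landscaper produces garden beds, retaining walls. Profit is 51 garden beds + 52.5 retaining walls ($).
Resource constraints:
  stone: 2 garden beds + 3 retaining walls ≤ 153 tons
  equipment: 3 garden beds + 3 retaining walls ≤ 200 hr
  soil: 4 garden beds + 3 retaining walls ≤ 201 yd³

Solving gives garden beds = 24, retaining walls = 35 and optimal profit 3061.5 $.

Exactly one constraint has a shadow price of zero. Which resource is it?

equipment

stone: 153/153 (binding)
equipment: 177/200 (slack 23)
soil: 201/201 (binding)
By complementary slackness, a constraint with positive slack has shadow price 0 → equipment.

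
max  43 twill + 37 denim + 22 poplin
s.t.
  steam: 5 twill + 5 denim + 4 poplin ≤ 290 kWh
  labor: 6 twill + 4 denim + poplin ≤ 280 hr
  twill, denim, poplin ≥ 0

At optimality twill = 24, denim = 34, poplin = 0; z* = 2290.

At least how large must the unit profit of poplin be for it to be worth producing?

At the optimum: steam uses 290 of 290 (binding); labor uses 280 of 280 (binding).
Dual feasibility on the basic columns requires 5·y_steam + 6·y_labor = 43, 5·y_steam + 4·y_labor = 37.
Solving: y_steam = 5, y_labor = 3.
poplin enters the basis when its profit ≥ yᵀa₃ = 5·4 + 3·1 = 23.

23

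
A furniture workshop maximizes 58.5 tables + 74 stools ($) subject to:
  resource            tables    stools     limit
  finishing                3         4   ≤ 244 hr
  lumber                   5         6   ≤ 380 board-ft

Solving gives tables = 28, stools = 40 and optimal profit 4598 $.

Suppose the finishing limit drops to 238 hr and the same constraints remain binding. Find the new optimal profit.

At the optimum: finishing uses 244 of 244 (binding); lumber uses 380 of 380 (binding).
From A_Bᵀ y = c: 3·y_finishing + 5·y_lumber = 58.5; 4·y_finishing + 6·y_lumber = 74.
This yields shadow prices y_finishing = 9.5, y_lumber = 6.
Δz = y_finishing·Δb = 9.5 × (-6) = -57, so new z* = 4598 − 57 = 4541.

4541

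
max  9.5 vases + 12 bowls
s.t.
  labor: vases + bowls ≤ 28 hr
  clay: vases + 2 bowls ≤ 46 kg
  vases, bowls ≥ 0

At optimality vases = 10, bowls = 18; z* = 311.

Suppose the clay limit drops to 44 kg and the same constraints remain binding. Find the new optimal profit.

306

At the optimum: labor uses 28 of 28 (binding); clay uses 46 of 46 (binding).
Dual feasibility on the basic columns requires 1·y_labor + 1·y_clay = 9.5, 1·y_labor + 2·y_clay = 12.
→ y_labor = 7 and y_clay = 2.5.
Δz = y_clay·Δb = 2.5 × (-2) = -5, so new z* = 311 − 5 = 306.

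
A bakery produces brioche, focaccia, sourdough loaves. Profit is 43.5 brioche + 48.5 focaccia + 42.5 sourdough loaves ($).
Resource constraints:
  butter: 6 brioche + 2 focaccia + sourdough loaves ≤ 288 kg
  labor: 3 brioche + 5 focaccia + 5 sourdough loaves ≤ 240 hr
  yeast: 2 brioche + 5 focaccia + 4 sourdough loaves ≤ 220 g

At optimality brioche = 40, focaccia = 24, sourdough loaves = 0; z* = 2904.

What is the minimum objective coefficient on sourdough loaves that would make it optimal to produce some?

Binding: butter and labor. Non-binding: yeast (20 unused).
Slack constraints have shadow price 0 (complementary slackness).
Dual feasibility on the basic columns requires 6·y_butter + 3·y_labor = 43.5, 2·y_butter + 5·y_labor = 48.5.
This yields shadow prices y_butter = 3, y_labor = 8.5.
sourdough loaves enters the basis when its profit ≥ yᵀa₃ = 3·1 + 8.5·5 = 45.5.

45.5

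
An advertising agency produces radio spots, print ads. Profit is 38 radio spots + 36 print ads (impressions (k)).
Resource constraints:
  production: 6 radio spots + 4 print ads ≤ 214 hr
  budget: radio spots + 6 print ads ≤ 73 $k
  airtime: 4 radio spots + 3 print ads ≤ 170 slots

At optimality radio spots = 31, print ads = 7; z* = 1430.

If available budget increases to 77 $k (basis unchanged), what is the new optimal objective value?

Binding: production and budget. Non-binding: airtime (25 unused).
By complementary slackness, y = 0 for the non-binding constraint.
From A_Bᵀ y = c: 6·y_production + 1·y_budget = 38; 4·y_production + 6·y_budget = 36.
→ y_production = 6 and y_budget = 2.
Δz = y_budget·Δb = 2 × (4) = 8, so new z* = 1430 + 8 = 1438.

1438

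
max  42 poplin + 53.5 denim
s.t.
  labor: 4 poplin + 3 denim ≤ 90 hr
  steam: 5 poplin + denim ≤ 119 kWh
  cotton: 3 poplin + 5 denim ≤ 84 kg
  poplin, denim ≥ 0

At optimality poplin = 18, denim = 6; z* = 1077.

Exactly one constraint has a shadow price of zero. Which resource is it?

labor: 90/90 (binding)
steam: 96/119 (slack 23)
cotton: 84/84 (binding)
By complementary slackness, a constraint with positive slack has shadow price 0 → steam.

steam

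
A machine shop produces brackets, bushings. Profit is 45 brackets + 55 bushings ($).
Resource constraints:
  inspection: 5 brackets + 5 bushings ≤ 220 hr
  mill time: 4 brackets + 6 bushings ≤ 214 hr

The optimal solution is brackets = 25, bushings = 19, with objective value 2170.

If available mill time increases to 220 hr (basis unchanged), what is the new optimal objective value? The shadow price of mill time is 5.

Δb = 6, so new z* = 2170 + (5)·(6) = 2170 + 30 = 2200.

2200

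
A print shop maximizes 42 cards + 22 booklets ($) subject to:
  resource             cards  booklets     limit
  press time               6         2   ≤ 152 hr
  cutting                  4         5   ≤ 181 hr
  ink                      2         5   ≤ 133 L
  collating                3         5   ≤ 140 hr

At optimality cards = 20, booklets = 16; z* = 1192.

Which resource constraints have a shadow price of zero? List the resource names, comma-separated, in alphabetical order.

cutting, ink

press time: 152/152 (binding)
cutting: 160/181 (slack 21)
ink: 120/133 (slack 13)
collating: 140/140 (binding)
By complementary slackness, a constraint with positive slack has shadow price 0 → cutting, ink.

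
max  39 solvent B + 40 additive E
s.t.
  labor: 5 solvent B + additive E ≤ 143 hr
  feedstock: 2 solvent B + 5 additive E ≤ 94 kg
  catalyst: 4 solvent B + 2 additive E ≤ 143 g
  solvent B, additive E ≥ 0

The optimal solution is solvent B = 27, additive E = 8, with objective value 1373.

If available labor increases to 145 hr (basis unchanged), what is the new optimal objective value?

1383

At the optimum: labor uses 143 of 143 (binding); feedstock uses 94 of 94 (binding); catalyst uses 124 of 143 (slack = 19).
Since catalyst is not tight, its dual is 0.
The binding rows give the dual system: 5·y_labor + 2·y_feedstock = 39 and 1·y_labor + 5·y_feedstock = 40.
This yields shadow prices y_labor = 5, y_feedstock = 7.
Δz = y_labor·Δb = 5 × (2) = 10, so new z* = 1373 + 10 = 1383.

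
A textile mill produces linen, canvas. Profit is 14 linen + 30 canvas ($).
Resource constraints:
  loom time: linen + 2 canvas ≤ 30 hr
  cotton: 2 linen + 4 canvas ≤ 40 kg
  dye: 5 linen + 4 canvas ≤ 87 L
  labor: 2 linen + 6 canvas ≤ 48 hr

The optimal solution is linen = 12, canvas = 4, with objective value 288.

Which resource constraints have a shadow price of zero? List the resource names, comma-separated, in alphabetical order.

dye, loom time

loom time: 20/30 (slack 10)
cotton: 40/40 (binding)
dye: 76/87 (slack 11)
labor: 48/48 (binding)
By complementary slackness, a constraint with positive slack has shadow price 0 → dye, loom time.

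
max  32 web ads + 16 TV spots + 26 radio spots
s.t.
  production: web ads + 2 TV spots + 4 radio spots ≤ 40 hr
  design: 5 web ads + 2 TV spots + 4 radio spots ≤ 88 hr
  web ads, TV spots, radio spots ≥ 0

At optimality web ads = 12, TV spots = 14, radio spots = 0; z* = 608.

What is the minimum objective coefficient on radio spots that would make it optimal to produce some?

Check each constraint at x*: production 40/40 (tight); design 88/88 (tight).
The binding rows give the dual system: 1·y_production + 5·y_design = 32 and 2·y_production + 2·y_design = 16.
→ y_production = 2 and y_design = 6.
radio spots enters the basis when its profit ≥ yᵀa₃ = 2·4 + 6·4 = 32.

32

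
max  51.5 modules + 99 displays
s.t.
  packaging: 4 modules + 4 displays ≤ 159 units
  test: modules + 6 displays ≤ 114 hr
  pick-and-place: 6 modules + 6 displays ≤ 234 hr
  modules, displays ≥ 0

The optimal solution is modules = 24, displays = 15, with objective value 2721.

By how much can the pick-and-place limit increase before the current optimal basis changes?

Binding constraints: test, pick-and-place. The basis is B = [[1,6],[6,6]] with det -30.
Per unit increase in pick-and-place, x* moves by d = (0.2, -0.0333).
The basis stays optimal until packaging becomes binding; allowable increase = 4.5 hr.

4.5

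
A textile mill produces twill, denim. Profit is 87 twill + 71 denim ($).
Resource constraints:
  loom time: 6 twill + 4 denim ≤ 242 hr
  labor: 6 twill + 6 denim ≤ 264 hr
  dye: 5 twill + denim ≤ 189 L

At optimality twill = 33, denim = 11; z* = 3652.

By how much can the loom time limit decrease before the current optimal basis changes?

66

Binding constraints: loom time, labor. The basis is B = [[6,4],[6,6]] with det 12.
Per unit decrease in loom time, x* moves by d = (-0.5, 0.5).
The basis stays optimal until twill reaches 0; allowable decrease = 66 hr.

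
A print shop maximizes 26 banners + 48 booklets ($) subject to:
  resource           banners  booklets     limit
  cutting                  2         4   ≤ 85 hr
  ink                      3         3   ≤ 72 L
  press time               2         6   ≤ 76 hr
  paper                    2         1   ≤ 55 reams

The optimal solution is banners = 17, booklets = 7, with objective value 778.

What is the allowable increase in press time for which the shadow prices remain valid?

46

Binding constraints: ink, press time. The basis is B = [[3,3],[2,6]] with det 12.
Per unit increase in press time, x* moves by d = (-0.25, 0.25).
The basis stays optimal until cutting becomes binding; allowable increase = 46 hr.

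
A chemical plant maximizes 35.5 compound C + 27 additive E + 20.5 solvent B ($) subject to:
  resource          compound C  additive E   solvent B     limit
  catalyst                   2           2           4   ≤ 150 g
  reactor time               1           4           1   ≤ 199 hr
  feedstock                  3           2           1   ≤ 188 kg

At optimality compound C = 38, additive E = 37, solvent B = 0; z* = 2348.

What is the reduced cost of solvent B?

At the optimum: catalyst uses 150 of 150 (binding); reactor time uses 186 of 199 (slack = 13); feedstock uses 188 of 188 (binding).
By complementary slackness, y = 0 for the non-binding constraint.
The binding rows give the dual system: 2·y_catalyst + 3·y_feedstock = 35.5 and 2·y_catalyst + 2·y_feedstock = 27.
Solving: y_catalyst = 5, y_feedstock = 8.5.
Reduced cost of solvent B: c₃ − yᵀa₃ = 20.5 − (5·4 + 8.5·1) = 20.5 − 28.5 = -8.

-8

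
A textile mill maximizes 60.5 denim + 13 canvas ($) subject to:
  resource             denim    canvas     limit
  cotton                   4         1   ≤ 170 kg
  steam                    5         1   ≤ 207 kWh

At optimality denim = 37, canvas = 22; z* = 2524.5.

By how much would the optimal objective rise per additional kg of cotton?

4.5

At the optimum: cotton uses 170 of 170 (binding); steam uses 207 of 207 (binding).
From A_Bᵀ y = c: 4·y_cotton + 5·y_steam = 60.5; 1·y_cotton + 1·y_steam = 13.
Solving: y_cotton = 4.5, y_steam = 8.5.
Shadow price of cotton = 4.5.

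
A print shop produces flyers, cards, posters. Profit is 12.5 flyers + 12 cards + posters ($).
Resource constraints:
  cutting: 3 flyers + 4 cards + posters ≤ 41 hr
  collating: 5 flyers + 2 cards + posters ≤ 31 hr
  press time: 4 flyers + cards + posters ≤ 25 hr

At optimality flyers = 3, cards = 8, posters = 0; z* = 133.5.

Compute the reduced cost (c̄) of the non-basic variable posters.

Binding: cutting and collating. Non-binding: press time (5 unused).
By complementary slackness, y = 0 for the non-binding constraint.
Dual feasibility on the basic columns requires 3·y_cutting + 5·y_collating = 12.5, 4·y_cutting + 2·y_collating = 12.
This yields shadow prices y_cutting = 2.5, y_collating = 1.
Reduced cost of posters: c₃ − yᵀa₃ = 1 − (2.5·1 + 1·1) = 1 − 3.5 = -2.5.

-2.5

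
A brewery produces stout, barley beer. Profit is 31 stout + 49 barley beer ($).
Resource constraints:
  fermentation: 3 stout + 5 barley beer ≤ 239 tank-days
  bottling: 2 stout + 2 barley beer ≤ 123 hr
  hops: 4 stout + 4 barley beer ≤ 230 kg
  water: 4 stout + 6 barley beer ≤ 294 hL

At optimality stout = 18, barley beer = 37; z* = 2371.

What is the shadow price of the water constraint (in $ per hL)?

At the optimum: fermentation uses 239 of 239 (binding); bottling uses 110 of 123 (slack = 13); hops uses 220 of 230 (slack = 10); water uses 294 of 294 (binding).
Since bottling, hops are not tight, their duals are 0.
The binding rows give the dual system: 3·y_fermentation + 4·y_water = 31 and 5·y_fermentation + 6·y_water = 49.
This yields shadow prices y_fermentation = 5, y_water = 4.
Shadow price of water = 4.

4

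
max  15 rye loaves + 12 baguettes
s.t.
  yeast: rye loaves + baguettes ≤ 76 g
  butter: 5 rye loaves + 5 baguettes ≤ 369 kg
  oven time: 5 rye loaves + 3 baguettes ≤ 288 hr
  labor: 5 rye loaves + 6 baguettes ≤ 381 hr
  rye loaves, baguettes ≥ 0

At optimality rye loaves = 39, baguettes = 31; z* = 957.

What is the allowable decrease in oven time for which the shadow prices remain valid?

Binding constraints: oven time, labor. The basis is B = [[5,3],[5,6]] with det 15.
Per unit decrease in oven time, x* moves by d = (-0.4, 0.3333).
The basis stays optimal until rye loaves reaches 0; allowable decrease = 97.5 hr.

97.5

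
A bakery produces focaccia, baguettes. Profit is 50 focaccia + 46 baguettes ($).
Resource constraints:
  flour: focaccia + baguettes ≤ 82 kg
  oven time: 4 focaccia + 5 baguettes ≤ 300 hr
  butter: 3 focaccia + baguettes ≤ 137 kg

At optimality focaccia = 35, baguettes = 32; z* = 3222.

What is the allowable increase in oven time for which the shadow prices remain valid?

Binding constraints: oven time, butter. The basis is B = [[4,5],[3,1]] with det -11.
Per unit increase in oven time, x* moves by d = (-0.0909, 0.2727).
The basis stays optimal until flour becomes binding; allowable increase = 82.5 hr.

82.5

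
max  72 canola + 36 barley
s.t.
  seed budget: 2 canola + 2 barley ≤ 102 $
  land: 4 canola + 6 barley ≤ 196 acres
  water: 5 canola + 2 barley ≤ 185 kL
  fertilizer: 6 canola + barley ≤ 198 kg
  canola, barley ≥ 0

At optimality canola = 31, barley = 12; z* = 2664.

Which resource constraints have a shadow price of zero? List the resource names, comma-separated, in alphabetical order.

seed budget: 86/102 (slack 16)
land: 196/196 (binding)
water: 179/185 (slack 6)
fertilizer: 198/198 (binding)
By complementary slackness, a constraint with positive slack has shadow price 0 → seed budget, water.

seed budget, water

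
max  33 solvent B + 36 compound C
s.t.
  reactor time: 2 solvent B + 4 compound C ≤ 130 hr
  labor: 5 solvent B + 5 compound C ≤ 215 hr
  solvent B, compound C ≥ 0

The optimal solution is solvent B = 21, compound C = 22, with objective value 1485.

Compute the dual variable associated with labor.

6

Check each constraint at x*: reactor time 130/130 (tight); labor 215/215 (tight).
Dual feasibility on the basic columns requires 2·y_reactor time + 5·y_labor = 33, 4·y_reactor time + 5·y_labor = 36.
This yields shadow prices y_reactor time = 1.5, y_labor = 6.
Shadow price of labor = 6.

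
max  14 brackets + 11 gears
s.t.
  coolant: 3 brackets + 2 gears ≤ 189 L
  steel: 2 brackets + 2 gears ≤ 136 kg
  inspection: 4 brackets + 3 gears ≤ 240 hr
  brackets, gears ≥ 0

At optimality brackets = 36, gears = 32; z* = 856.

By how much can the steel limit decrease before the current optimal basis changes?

16

Binding constraints: steel, inspection. The basis is B = [[2,2],[4,3]] with det -2.
Per unit decrease in steel, x* moves by d = (1.5, -2).
The basis stays optimal until gears reaches 0; allowable decrease = 16 kg.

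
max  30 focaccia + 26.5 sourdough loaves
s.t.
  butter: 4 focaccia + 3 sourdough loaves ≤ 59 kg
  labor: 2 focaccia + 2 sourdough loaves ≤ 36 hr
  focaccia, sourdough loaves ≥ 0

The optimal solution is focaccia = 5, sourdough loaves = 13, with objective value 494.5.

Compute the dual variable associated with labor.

8

At the optimum: butter uses 59 of 59 (binding); labor uses 36 of 36 (binding).
The binding rows give the dual system: 4·y_butter + 2·y_labor = 30 and 3·y_butter + 2·y_labor = 26.5.
→ y_butter = 3.5 and y_labor = 8.
Shadow price of labor = 8.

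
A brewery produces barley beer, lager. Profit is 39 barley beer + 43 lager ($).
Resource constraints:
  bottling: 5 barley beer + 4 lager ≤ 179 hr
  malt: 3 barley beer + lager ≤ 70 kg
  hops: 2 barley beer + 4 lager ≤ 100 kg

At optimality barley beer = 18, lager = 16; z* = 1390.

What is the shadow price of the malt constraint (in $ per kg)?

7

Binding: malt and hops. Non-binding: bottling (25 unused).
By complementary slackness, y = 0 for the non-binding constraint.
Dual feasibility on the basic columns requires 3·y_malt + 2·y_hops = 39, 1·y_malt + 4·y_hops = 43.
This yields shadow prices y_malt = 7, y_hops = 9.
Shadow price of malt = 7.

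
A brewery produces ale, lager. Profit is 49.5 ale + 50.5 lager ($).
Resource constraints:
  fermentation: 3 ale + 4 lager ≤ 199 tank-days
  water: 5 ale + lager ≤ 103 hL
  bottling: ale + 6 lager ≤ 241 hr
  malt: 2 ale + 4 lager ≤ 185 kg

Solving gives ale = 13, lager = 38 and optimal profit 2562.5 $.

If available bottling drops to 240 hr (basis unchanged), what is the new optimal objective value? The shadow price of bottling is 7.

Δb = -1, so new z* = 2562.5 + (7)·(-1) = 2562.5 − 7 = 2555.5.

2555.5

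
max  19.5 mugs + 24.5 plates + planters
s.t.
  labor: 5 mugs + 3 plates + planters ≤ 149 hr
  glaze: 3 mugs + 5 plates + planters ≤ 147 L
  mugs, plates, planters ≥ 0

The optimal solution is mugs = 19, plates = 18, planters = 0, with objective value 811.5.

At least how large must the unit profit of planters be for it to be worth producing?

Check each constraint at x*: labor 149/149 (tight); glaze 147/147 (tight).
Dual feasibility on the basic columns requires 5·y_labor + 3·y_glaze = 19.5, 3·y_labor + 5·y_glaze = 24.5.
Solving: y_labor = 1.5, y_glaze = 4.
planters enters the basis when its profit ≥ yᵀa₃ = 1.5·1 + 4·1 = 5.5.

5.5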